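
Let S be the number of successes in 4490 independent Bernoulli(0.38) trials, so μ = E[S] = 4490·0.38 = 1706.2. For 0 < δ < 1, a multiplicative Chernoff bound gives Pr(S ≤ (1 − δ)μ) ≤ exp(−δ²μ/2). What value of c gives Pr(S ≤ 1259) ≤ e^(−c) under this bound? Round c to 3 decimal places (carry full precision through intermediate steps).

58.606

Write 1259 = (1 − δ)μ, so δ = 1 − 1259/1706.2 = 0.2621029…
Then the exponent is δ²μ/2 = (μ − 1259)²/(2μ) = 58.606213.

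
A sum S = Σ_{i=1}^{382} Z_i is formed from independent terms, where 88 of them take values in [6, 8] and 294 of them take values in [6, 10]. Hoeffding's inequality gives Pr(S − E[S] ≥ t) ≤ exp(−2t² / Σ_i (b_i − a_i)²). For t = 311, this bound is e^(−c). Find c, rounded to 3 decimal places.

Σ(b_i − a_i)² = 88·2² + 294·4² = 5056.
c = 2t² / 5056 = 2·311² / 5056 = 38.2599.

38.260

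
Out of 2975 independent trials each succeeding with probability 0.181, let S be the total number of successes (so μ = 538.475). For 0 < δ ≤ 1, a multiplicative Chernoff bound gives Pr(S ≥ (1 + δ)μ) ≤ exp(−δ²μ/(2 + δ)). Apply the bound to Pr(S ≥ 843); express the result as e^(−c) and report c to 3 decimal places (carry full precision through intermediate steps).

67.128

Write 843 = (1 + δ)μ, so δ = 843/538.475 − 1 = 0.5655323…
Then the exponent is δ²μ/(2 + δ) = (843 − μ)² / (μ·(2 + δ)) = 67.127871.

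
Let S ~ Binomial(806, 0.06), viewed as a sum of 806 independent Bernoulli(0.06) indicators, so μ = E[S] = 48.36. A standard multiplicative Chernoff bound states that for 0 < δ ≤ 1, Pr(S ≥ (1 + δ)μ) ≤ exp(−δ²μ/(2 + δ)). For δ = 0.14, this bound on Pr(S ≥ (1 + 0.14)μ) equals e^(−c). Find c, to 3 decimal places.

c = δ²μ/(2 + δ) = 0.14²·48.36/(2 + 0.14) = 0.4429.

0.443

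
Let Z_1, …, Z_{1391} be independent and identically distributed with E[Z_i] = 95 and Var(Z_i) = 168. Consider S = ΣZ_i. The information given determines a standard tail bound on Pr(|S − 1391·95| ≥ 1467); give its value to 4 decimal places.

With mean and variance of each term known, Chebyshev's inequality bounds the deviation of the sum (or sample mean).
Var(S) = n·Var(Z_i) = 1391·168 = 233688.
Chebyshev: Pr(|S − 1391·95| ≥ 1467) ≤ Var(S)/1467² = 233688/2152089 = 0.1086.

0.1086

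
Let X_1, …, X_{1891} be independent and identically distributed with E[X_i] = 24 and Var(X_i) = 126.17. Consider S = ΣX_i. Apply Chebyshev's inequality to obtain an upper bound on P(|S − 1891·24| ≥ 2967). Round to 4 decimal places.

Var(S) = n·Var(X_i) = 1891·126.17 = 238587.47.
Chebyshev: P(|S − 1891·24| ≥ 2967) ≤ Var(S)/2967² = 238587.47/8803089 = 0.0271.

0.0271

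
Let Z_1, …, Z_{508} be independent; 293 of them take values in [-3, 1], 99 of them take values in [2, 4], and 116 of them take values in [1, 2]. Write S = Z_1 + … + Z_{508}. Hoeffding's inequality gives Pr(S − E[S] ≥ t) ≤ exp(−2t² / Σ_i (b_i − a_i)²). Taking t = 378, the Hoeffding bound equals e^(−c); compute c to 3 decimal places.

54.955

Σ(b_i − a_i)² = 293·4² + 99·2² + 116·1² = 5200.
c = 2t² / 5200 = 2·378² / 5200 = 54.9554.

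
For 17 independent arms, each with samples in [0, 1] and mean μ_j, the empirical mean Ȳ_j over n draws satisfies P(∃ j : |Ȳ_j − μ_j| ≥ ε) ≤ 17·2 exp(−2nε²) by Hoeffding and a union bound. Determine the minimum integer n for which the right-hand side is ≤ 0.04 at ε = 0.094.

382

Need 2·17·exp(−2nε²) ≤ 0.04, i.e. exp(−2nε²) ≤ 0.04/34.
So 2nε² ≥ ln(34/0.04) = 6.745236.
Hence n ≥ 6.745236/(2·0.094²) = 381.691.
The smallest integer n is 382.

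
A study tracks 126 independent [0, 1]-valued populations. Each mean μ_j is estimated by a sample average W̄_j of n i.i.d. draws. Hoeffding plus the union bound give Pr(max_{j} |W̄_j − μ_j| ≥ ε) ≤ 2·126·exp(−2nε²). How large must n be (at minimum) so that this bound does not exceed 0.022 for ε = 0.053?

1664

Need 2·126·exp(−2nε²) ≤ 0.022, i.e. exp(−2nε²) ≤ 0.022/252.
So 2nε² ≥ ln(252/0.022) = 9.346142.
Hence n ≥ 9.346142/(2·0.053²) = 1663.607.
The smallest integer n is 1664.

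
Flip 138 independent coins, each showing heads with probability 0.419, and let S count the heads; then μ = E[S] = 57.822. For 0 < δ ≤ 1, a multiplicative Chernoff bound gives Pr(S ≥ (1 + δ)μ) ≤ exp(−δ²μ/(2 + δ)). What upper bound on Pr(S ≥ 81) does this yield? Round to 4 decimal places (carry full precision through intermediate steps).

0.0209

Write 81 = (1 + δ)μ, so δ = 81/57.822 − 1 = 0.4008509…
Then the exponent is δ²μ/(2 + δ) = (81 − μ)² / (μ·(2 + δ)) = 3.869845.
Bound = exp(−3.869845) = 0.02086.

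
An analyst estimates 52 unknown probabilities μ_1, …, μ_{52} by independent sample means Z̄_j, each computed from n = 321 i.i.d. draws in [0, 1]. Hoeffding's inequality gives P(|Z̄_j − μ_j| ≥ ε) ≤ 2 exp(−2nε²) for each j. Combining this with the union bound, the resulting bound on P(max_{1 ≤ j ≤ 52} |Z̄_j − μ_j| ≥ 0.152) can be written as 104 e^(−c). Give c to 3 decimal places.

14.833

Union bound over the 52 events: P(max_{1 ≤ j ≤ 52} |Z̄_j − μ_j| ≥ 0.152) ≤ 52·2·exp(−2nε²) = 104 exp(−2·321·0.152²).
So c = 2·321·0.152² = 14.8328.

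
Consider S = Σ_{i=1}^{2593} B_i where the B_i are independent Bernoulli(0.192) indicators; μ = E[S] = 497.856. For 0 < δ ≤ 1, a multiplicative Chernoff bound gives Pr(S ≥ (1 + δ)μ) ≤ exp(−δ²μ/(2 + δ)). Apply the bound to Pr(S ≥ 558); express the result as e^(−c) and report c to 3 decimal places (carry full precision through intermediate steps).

Write 558 = (1 + δ)μ, so δ = 558/497.856 − 1 = 0.120806…
Then the exponent is δ²μ/(2 + δ) = (558 − μ)² / (μ·(2 + δ)) = 3.425941.

3.426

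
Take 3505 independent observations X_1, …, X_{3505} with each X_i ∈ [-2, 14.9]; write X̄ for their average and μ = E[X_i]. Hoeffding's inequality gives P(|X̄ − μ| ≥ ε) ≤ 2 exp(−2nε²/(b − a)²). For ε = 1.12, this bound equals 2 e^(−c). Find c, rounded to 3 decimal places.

c = 2nε²/(b − a)² = 2·3505·1.12² / 16.9² = 30.7879.

30.788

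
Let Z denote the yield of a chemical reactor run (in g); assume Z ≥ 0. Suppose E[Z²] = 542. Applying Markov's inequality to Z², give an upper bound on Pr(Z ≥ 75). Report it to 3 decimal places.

Since Z ≥ 0, the event {Z ≥ 75} is the same as {Z² ≥ 5625}.
Markov's inequality applied to Z² gives Pr(Z² ≥ 5625) ≤ E[Z²]/5625 = 542/5625 = 0.0964.

0.096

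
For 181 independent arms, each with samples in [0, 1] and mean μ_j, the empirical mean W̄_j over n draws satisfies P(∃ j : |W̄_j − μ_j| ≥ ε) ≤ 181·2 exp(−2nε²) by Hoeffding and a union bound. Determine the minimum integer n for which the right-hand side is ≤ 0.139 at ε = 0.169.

Need 2·181·exp(−2nε²) ≤ 0.139, i.e. exp(−2nε²) ≤ 0.139/362.
So 2nε² ≥ ln(362/0.139) = 7.864926.
Hence n ≥ 7.864926/(2·0.169²) = 137.686.
The smallest integer n is 138.

138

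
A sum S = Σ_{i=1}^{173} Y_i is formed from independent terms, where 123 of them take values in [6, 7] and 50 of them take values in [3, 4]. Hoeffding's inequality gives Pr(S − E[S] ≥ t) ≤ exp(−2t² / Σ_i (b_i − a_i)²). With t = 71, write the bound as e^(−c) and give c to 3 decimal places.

58.277

Σ(b_i − a_i)² = 123·1² + 50·1² = 173.
c = 2t² / 173 = 2·71² / 173 = 58.2775.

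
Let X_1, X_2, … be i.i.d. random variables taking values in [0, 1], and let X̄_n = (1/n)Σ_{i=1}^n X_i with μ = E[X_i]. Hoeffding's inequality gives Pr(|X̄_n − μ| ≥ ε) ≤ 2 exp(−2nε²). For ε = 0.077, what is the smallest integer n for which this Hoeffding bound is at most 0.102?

Require 2·exp(−2nε²) ≤ 0.102, i.e. 2nε² ≥ ln(2/0.102) = 2.975930.
So n ≥ 2.975930 / (2·0.077²) = 250.964.
The smallest integer n is 251.

251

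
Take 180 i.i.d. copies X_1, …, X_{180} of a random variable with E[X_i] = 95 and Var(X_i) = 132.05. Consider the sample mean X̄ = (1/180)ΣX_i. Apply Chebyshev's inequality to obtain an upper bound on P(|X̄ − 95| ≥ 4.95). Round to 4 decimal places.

0.0299

Var(X̄) = Var(X_i)/n = 132.05/180 = 0.73361.
Chebyshev: P(|X̄ − 95| ≥ 4.95) ≤ Var(X̄)/(4.95)² = 132.05/(180·4.95²) = 0.0299.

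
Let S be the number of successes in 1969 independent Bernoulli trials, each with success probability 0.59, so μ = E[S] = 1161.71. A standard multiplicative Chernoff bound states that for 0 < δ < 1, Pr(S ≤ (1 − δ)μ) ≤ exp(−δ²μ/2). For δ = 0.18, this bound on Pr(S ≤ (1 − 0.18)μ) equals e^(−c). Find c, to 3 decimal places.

18.820

c = δ²μ/2 = 0.18²·1161.71/2 = 18.8197.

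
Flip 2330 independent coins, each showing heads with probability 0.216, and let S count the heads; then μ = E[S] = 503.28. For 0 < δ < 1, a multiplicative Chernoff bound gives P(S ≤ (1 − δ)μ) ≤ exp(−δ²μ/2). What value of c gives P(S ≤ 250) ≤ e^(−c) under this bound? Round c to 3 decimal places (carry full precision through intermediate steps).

Write 250 = (1 − δ)μ, so δ = 1 − 250/503.28 = 0.5032586…
Then the exponent is δ²μ/2 = (μ − 250)²/(2μ) = 63.732672.

63.733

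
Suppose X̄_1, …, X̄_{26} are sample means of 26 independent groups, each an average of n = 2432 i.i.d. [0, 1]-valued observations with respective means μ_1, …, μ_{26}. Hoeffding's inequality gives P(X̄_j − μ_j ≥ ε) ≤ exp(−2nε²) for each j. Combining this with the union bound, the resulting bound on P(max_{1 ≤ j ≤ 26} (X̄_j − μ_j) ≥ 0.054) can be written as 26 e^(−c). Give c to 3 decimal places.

14.183

Union bound over the 26 events: P(max_{1 ≤ j ≤ 26} (X̄_j − μ_j) ≥ 0.054) ≤ 26·exp(−2nε²) = 26 exp(−2·2432·0.054²).
So c = 2·2432·0.054² = 14.1834.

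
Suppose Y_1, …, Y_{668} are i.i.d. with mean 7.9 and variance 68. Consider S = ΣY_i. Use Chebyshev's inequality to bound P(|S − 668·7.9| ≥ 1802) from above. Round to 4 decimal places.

0.0140

Var(S) = n·Var(Y_i) = 668·68 = 45424.
Chebyshev: P(|S − 668·7.9| ≥ 1802) ≤ Var(S)/1802² = 45424/3247204 = 0.0140.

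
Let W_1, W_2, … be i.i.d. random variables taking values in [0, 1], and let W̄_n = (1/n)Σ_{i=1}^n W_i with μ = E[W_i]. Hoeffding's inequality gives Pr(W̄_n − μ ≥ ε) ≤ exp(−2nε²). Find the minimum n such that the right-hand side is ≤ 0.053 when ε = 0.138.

78

Require exp(−2nε²) ≤ 0.053, i.e. 2nε² ≥ ln(1/0.053) = 2.937463.
So n ≥ 2.937463 / (2·0.138²) = 77.123.
The smallest integer n is 78.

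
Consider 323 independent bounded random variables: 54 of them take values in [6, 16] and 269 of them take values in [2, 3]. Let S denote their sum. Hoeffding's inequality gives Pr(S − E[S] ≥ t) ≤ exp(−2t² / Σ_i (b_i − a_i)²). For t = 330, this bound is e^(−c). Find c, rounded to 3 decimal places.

Σ(b_i − a_i)² = 54·10² + 269·1² = 5669.
c = 2t² / 5669 = 2·330² / 5669 = 38.4195.

38.419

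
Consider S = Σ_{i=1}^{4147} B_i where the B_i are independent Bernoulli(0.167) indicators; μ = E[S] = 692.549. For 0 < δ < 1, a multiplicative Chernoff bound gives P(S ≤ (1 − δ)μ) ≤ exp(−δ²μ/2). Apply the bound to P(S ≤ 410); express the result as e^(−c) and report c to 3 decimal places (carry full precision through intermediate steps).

Write 410 = (1 − δ)μ, so δ = 1 − 410/692.549 = 0.4079841…
Then the exponent is δ²μ/2 = (μ − 410)²/(2μ) = 57.637754.

57.638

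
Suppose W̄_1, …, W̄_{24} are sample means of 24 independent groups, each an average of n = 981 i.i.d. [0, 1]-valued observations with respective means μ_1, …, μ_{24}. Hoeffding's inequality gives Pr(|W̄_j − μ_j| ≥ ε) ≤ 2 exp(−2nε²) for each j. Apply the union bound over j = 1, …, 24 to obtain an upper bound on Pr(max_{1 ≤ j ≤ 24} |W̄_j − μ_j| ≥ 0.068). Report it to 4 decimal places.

0.0055

Per-experiment Hoeffding bound: 2·exp(−2·981·0.068²) = 2·exp(−9.07229) = 0.00022961.
Union bound over 24 events: 24·0.00022961 = 0.00551.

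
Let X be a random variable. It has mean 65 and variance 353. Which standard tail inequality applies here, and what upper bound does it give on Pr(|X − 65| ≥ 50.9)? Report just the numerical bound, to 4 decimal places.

Mean and variance are known, so Chebyshev's inequality applies.
Chebyshev: Pr(|X − μ| ≥ t) ≤ Var(X)/t².
Bound = 353 / 2590.81 = 0.1363.

0.1363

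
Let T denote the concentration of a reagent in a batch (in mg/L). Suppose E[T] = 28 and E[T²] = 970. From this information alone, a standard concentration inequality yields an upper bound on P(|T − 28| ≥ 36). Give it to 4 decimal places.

The first two moments determine the variance, so Chebyshev's inequality is the sharpest standard bound available.
Var(T) = E[T²] − (E[T])² = 970 − 784 = 186.
Chebyshev's inequality: P(|T − μ| ≥ t) ≤ Var(T)/t² = 186/1296 = 0.1435.

0.1435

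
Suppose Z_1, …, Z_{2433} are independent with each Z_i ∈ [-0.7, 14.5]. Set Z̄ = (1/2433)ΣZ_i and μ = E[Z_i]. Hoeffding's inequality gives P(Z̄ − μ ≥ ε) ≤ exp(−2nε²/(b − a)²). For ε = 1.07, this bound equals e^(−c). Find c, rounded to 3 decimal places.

24.113

c = 2nε²/(b − a)² = 2·2433·1.07² / 15.2² = 24.1131.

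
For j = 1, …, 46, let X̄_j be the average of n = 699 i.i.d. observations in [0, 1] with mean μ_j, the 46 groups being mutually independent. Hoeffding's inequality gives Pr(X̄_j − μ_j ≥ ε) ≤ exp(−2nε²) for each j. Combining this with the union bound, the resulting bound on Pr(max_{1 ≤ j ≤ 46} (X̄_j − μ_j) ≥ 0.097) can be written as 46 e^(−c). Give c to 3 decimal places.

Union bound over the 46 events: Pr(max_{1 ≤ j ≤ 46} (X̄_j − μ_j) ≥ 0.097) ≤ 46·exp(−2nε²) = 46 exp(−2·699·0.097²).
So c = 2·699·0.097² = 13.1538.

13.154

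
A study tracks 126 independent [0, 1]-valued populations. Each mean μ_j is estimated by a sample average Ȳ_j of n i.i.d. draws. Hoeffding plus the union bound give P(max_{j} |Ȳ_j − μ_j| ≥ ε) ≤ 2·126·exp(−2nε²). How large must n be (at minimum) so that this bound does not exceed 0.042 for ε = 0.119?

Need 2·126·exp(−2nε²) ≤ 0.042, i.e. exp(−2nε²) ≤ 0.042/252.
So 2nε² ≥ ln(252/0.042) = 8.699515.
Hence n ≥ 8.699515/(2·0.119²) = 307.165.
The smallest integer n is 308.

308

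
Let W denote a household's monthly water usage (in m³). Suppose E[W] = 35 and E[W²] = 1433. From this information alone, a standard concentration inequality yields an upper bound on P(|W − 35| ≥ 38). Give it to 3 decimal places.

The first two moments determine the variance, so Chebyshev's inequality is the sharpest standard bound available.
Var(W) = E[W²] − (E[W])² = 1433 − 1225 = 208.
Chebyshev's inequality: P(|W − μ| ≥ t) ≤ Var(W)/t² = 208/1444 = 0.1440.

0.144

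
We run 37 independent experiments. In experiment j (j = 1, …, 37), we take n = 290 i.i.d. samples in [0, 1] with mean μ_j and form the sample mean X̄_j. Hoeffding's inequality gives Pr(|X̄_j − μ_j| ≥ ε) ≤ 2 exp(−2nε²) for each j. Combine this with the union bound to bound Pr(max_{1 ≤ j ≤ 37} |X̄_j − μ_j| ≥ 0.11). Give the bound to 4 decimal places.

Per-experiment Hoeffding bound: 2·exp(−2·290·0.11²) = 2·exp(−7.01800) = 0.0017912.
Union bound over 37 events: 37·0.0017912 = 0.06628.

0.0663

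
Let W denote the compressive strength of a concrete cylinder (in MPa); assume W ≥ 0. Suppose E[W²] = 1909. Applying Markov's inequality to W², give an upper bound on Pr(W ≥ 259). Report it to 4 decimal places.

0.0285

Since W ≥ 0, the event {W ≥ 259} is the same as {W² ≥ 67081}.
Markov's inequality applied to W² gives Pr(W² ≥ 67081) ≤ E[W²]/67081 = 1909/67081 = 0.0285.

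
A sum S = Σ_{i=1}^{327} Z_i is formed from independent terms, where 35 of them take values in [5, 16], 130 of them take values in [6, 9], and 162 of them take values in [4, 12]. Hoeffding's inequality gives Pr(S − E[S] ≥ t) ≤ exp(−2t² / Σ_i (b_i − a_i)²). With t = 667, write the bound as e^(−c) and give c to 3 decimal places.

56.411

Σ(b_i − a_i)² = 35·11² + 130·3² + 162·8² = 15773.
c = 2t² / 15773 = 2·667² / 15773 = 56.4115.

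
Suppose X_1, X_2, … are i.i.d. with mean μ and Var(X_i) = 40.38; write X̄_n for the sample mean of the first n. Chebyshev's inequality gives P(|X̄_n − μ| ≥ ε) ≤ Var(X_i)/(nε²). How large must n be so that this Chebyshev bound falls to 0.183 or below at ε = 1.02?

213

Require 40.38/(n·1.02²) ≤ 0.183, i.e. n ≥ 40.38/(0.183·1.02²) = 212.087.
The smallest integer n is 213.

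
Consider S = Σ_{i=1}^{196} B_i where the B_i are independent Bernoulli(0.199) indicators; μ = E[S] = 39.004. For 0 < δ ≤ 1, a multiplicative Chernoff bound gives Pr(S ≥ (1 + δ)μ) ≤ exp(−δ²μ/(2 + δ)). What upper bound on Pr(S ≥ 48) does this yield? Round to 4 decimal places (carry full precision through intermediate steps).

Write 48 = (1 + δ)μ, so δ = 48/39.004 − 1 = 0.230643…
Then the exponent is δ²μ/(2 + δ) = (48 − μ)² / (μ·(2 + δ)) = 0.930164.
Bound = exp(−0.930164) = 0.39449.

0.3945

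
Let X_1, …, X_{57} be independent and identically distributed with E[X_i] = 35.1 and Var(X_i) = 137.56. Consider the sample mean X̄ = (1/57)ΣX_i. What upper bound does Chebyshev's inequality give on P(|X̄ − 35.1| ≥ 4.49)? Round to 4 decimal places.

Var(X̄) = Var(X_i)/n = 137.56/57 = 2.4133.
Chebyshev: P(|X̄ − 35.1| ≥ 4.49) ≤ Var(X̄)/(4.49)² = 137.56/(57·4.49²) = 0.1197.

0.1197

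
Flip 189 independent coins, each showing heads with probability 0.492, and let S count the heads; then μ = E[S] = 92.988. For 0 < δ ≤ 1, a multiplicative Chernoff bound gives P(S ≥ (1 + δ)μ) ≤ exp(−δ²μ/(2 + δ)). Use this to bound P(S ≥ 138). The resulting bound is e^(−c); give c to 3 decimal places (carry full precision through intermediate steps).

Write 138 = (1 + δ)μ, so δ = 138/92.988 − 1 = 0.4840625…
Then the exponent is δ²μ/(2 + δ) = (138 − μ)² / (μ·(2 + δ)) = 8.771365.

8.771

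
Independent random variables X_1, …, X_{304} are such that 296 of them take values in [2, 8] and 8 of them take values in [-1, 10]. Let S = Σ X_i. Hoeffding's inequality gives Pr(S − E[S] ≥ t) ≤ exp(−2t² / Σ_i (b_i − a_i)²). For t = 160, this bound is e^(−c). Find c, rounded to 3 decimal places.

Σ(b_i − a_i)² = 296·6² + 8·11² = 11624.
c = 2t² / 11624 = 2·160² / 11624 = 4.4047.

4.405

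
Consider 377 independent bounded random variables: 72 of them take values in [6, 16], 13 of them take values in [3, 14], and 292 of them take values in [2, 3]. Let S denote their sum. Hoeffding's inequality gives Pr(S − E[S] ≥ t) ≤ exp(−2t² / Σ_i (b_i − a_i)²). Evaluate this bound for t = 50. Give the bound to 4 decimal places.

0.5760

Σ(b_i − a_i)² = 72·10² + 13·11² + 292·1² = 9065.
Exponent = 2·50² / 9065 = 0.55157.
Bound = exp(−0.55157) = 0.57604.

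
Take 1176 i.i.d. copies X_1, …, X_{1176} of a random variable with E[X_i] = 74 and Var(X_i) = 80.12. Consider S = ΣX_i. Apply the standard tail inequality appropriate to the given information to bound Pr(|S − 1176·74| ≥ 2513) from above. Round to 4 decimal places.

With mean and variance of each term known, Chebyshev's inequality bounds the deviation of the sum (or sample mean).
Var(S) = n·Var(X_i) = 1176·80.12 = 94221.12.
Chebyshev: Pr(|S − 1176·74| ≥ 2513) ≤ Var(S)/2513² = 94221.12/6315169 = 0.0149.

0.0149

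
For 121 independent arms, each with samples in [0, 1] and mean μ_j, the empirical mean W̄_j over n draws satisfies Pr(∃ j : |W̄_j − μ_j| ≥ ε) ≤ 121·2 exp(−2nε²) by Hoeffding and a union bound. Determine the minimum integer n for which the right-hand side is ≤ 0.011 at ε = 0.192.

136

Need 2·121·exp(−2nε²) ≤ 0.011, i.e. exp(−2nε²) ≤ 0.011/242.
So 2nε² ≥ ln(242/0.011) = 9.998798.
Hence n ≥ 9.998798/(2·0.192²) = 135.617.
The smallest integer n is 136.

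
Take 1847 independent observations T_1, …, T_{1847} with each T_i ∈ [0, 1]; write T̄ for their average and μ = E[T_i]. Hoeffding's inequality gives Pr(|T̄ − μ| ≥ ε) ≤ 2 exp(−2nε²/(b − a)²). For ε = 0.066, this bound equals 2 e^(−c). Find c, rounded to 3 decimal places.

c = 2nε²/(b − a)² = 2·1847·0.066² / 1² = 16.0911.

16.091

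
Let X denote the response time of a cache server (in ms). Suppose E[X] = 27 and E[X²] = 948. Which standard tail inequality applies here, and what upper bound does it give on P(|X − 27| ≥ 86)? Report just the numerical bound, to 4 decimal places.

The first two moments determine the variance, so Chebyshev's inequality is the sharpest standard bound available.
Var(X) = E[X²] − (E[X])² = 948 − 729 = 219.
Chebyshev's inequality: P(|X − μ| ≥ t) ≤ Var(X)/t² = 219/7396 = 0.0296.

0.0296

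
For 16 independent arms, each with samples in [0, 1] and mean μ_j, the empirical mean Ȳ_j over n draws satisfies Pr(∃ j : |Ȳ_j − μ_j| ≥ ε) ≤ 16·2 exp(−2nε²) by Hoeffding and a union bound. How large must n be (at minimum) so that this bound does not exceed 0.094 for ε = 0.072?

Need 2·16·exp(−2nε²) ≤ 0.094, i.e. exp(−2nε²) ≤ 0.094/32.
So 2nε² ≥ ln(32/0.094) = 5.830196.
Hence n ≥ 5.830196/(2·0.072²) = 562.326.
The smallest integer n is 563.

563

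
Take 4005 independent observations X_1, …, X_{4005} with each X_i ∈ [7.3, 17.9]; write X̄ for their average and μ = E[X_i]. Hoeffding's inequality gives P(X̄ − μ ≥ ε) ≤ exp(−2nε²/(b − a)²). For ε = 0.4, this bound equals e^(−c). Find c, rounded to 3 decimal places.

11.406

c = 2nε²/(b − a)² = 2·4005·0.4² / 10.6² = 11.4062.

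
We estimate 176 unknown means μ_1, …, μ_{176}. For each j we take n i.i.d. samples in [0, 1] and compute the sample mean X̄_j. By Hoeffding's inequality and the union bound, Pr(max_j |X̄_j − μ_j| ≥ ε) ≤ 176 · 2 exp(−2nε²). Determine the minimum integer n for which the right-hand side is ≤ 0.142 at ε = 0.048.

Need 2·176·exp(−2nε²) ≤ 0.142, i.e. exp(−2nε²) ≤ 0.142/352.
So 2nε² ≥ ln(352/0.142) = 7.815559.
Hence n ≥ 7.815559/(2·0.048²) = 1696.085.
The smallest integer n is 1697.

1697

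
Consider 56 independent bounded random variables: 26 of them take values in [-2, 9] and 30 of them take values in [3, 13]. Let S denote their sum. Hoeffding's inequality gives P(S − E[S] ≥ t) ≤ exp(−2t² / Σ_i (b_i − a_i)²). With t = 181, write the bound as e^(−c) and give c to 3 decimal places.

10.661

Σ(b_i − a_i)² = 26·11² + 30·10² = 6146.
c = 2t² / 6146 = 2·181² / 6146 = 10.6609.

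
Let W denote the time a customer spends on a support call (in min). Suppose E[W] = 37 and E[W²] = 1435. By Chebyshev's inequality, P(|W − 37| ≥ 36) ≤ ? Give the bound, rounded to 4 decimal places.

0.0509

Var(W) = E[W²] − (E[W])² = 1435 − 1369 = 66.
Chebyshev's inequality: P(|W − μ| ≥ t) ≤ Var(W)/t² = 66/1296 = 0.0509.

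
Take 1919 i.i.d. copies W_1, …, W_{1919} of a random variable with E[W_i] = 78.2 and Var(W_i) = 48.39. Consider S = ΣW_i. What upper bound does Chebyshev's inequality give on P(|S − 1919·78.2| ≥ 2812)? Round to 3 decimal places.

Var(S) = n·Var(W_i) = 1919·48.39 = 92860.41.
Chebyshev: P(|S − 1919·78.2| ≥ 2812) ≤ Var(S)/2812² = 92860.41/7907344 = 0.0117.

0.012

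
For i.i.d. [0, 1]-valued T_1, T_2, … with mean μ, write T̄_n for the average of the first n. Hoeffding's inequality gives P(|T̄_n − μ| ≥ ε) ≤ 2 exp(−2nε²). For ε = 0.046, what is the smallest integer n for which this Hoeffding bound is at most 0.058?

Require 2·exp(−2nε²) ≤ 0.058, i.e. 2nε² ≥ ln(2/0.058) = 3.540459.
So n ≥ 3.540459 / (2·0.046²) = 836.592.
The smallest integer n is 837.

837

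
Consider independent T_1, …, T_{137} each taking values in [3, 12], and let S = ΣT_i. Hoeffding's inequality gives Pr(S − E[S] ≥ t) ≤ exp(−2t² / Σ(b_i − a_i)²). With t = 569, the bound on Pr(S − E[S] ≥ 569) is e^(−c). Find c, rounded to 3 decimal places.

58.351

Σ(b_i − a_i)² = 137·(9)² = 11097.
c = 2t²/11097 = 2·569²/11097 = 58.3511.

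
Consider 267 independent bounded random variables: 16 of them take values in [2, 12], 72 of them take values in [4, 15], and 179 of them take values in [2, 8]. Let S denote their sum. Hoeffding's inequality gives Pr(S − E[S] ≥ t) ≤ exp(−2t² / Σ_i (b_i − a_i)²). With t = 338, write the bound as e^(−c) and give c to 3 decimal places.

13.636

Σ(b_i − a_i)² = 16·10² + 72·11² + 179·6² = 16756.
c = 2t² / 16756 = 2·338² / 16756 = 13.6362.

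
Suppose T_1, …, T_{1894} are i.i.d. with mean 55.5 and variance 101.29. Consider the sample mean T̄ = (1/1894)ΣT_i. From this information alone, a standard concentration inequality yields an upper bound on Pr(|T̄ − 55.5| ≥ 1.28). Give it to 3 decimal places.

0.033

With mean and variance of each term known, Chebyshev's inequality bounds the deviation of the sum (or sample mean).
Var(T̄) = Var(T_i)/n = 101.29/1894 = 0.053479.
Chebyshev: Pr(|T̄ − 55.5| ≥ 1.28) ≤ Var(T̄)/(1.28)² = 101.29/(1894·1.28²) = 0.0326.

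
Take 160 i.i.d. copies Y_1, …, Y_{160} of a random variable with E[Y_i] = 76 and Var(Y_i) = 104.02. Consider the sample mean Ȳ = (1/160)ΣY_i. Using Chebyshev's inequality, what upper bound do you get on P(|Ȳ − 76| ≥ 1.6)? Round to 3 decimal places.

Var(Ȳ) = Var(Y_i)/n = 104.02/160 = 0.65012.
Chebyshev: P(|Ȳ − 76| ≥ 1.6) ≤ Var(Ȳ)/(1.6)² = 104.02/(160·1.6²) = 0.2540.

0.254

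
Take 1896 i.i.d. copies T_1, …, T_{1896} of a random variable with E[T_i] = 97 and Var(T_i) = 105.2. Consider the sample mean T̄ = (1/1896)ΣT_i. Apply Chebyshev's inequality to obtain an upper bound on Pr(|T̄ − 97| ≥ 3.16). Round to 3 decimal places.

Var(T̄) = Var(T_i)/n = 105.2/1896 = 0.055485.
Chebyshev: Pr(|T̄ − 97| ≥ 3.16) ≤ Var(T̄)/(3.16)² = 105.2/(1896·3.16²) = 0.0056.

0.006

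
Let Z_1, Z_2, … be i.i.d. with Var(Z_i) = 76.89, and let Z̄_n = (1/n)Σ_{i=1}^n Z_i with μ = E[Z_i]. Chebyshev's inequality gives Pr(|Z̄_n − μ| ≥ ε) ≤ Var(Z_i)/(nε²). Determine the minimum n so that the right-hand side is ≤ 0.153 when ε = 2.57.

77

Require 76.89/(n·2.57²) ≤ 0.153, i.e. n ≥ 76.89/(0.153·2.57²) = 76.087.
The smallest integer n is 77.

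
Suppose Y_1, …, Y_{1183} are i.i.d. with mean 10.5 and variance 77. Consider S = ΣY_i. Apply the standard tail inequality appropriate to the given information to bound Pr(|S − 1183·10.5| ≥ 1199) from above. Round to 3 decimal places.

0.063

With mean and variance of each term known, Chebyshev's inequality bounds the deviation of the sum (or sample mean).
Var(S) = n·Var(Y_i) = 1183·77 = 91091.
Chebyshev: Pr(|S − 1183·10.5| ≥ 1199) ≤ Var(S)/1199² = 91091/1437601 = 0.0634.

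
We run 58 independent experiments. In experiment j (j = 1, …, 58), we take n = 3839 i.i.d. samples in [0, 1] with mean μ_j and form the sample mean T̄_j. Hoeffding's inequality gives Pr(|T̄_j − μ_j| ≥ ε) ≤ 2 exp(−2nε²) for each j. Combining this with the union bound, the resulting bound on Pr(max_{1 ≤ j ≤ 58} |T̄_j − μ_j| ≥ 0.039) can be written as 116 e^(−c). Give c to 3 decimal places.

Union bound over the 58 events: Pr(max_{1 ≤ j ≤ 58} |T̄_j − μ_j| ≥ 0.039) ≤ 58·2·exp(−2nε²) = 116 exp(−2·3839·0.039²).
So c = 2·3839·0.039² = 11.6782.

11.678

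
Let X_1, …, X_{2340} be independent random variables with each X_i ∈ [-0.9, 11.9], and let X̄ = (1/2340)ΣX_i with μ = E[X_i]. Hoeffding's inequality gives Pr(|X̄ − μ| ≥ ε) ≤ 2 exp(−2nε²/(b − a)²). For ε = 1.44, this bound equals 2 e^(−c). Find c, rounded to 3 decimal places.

59.231

c = 2nε²/(b − a)² = 2·2340·1.44² / 12.8² = 59.2313.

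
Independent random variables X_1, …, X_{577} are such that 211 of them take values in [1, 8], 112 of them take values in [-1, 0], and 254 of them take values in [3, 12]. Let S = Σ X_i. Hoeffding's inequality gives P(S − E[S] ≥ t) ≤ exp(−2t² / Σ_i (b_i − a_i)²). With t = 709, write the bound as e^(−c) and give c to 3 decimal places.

Σ(b_i − a_i)² = 211·7² + 112·1² + 254·9² = 31025.
c = 2t² / 31025 = 2·709² / 31025 = 32.4049.

32.405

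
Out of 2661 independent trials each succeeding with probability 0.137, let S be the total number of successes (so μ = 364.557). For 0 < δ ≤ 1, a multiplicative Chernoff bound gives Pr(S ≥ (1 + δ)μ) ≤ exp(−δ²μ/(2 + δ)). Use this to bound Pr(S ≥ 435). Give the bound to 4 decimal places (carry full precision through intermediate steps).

Write 435 = (1 + δ)μ, so δ = 435/364.557 − 1 = 0.193229…
Then the exponent is δ²μ/(2 + δ) = (435 − μ)² / (μ·(2 + δ)) = 6.206207.
Bound = exp(−6.206207) = 0.00202.

0.0020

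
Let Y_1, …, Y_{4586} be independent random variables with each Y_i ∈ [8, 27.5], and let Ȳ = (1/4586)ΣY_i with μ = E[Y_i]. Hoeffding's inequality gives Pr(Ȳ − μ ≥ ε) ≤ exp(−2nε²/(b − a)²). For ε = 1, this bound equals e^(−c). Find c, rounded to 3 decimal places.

24.121

c = 2nε²/(b − a)² = 2·4586·1² / 19.5² = 24.1210.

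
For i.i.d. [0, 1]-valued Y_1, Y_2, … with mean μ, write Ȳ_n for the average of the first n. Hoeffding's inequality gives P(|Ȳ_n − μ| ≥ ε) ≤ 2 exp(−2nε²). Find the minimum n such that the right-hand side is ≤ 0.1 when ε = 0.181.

46

Require 2·exp(−2nε²) ≤ 0.1, i.e. 2nε² ≥ ln(2/0.1) = 2.995732.
So n ≥ 2.995732 / (2·0.181²) = 45.721.
The smallest integer n is 46.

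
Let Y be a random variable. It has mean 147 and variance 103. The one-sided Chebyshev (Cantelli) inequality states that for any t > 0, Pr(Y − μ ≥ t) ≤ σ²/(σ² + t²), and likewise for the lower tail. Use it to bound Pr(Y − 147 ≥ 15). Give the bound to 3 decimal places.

0.314

Here σ² = 103 and t = 15, so σ² + t² = 328.
Cantelli's bound: 103/328 = 0.3140.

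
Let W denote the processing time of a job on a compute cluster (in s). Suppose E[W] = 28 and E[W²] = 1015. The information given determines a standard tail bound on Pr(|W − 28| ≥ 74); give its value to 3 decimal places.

0.042

The first two moments determine the variance, so Chebyshev's inequality is the sharpest standard bound available.
Var(W) = E[W²] − (E[W])² = 1015 − 784 = 231.
Chebyshev's inequality: Pr(|W − μ| ≥ t) ≤ Var(W)/t² = 231/5476 = 0.0422.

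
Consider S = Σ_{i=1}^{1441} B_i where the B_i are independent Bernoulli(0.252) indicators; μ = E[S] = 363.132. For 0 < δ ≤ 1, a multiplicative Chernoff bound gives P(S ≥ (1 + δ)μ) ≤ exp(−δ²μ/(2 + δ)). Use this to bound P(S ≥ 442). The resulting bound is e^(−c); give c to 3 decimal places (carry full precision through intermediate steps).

Write 442 = (1 + δ)μ, so δ = 442/363.132 − 1 = 0.2171882…
Then the exponent is δ²μ/(2 + δ) = (442 − μ)² / (μ·(2 + δ)) = 7.725642.

7.726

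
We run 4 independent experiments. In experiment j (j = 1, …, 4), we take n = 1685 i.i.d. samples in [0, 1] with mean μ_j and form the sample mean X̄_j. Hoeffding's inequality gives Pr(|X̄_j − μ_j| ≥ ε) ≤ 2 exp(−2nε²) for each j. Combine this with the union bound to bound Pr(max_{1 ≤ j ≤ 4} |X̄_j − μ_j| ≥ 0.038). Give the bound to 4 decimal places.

Per-experiment Hoeffding bound: 2·exp(−2·1685·0.038²) = 2·exp(−4.86628) = 0.015404.
Union bound over 4 events: 4·0.015404 = 0.06162.

0.0616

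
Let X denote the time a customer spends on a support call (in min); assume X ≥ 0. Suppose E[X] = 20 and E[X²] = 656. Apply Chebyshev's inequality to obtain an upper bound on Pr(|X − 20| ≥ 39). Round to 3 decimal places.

0.168

Var(X) = E[X²] − (E[X])² = 656 − 400 = 256.
Chebyshev's inequality: Pr(|X − μ| ≥ t) ≤ Var(X)/t² = 256/1521 = 0.1683.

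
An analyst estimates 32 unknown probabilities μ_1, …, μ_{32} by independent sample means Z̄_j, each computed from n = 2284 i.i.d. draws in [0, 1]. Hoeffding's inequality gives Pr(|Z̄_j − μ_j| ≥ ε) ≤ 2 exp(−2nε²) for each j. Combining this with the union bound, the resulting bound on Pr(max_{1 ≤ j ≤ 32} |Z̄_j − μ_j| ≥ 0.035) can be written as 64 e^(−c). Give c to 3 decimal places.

5.596

Union bound over the 32 events: Pr(max_{1 ≤ j ≤ 32} |Z̄_j − μ_j| ≥ 0.035) ≤ 32·2·exp(−2nε²) = 64 exp(−2·2284·0.035²).
So c = 2·2284·0.035² = 5.5958.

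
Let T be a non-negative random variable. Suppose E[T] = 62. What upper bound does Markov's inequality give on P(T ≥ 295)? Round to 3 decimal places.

0.210

Markov's inequality: for a non-negative random variable, P(T ≥ a) ≤ E[T]/a.
Here E[T] = 62 and a = 295, so the bound is 62/295 = 0.2102.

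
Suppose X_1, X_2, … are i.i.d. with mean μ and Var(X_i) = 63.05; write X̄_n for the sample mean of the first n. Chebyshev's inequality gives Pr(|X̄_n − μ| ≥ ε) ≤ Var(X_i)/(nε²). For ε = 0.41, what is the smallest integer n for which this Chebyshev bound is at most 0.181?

2073

Require 63.05/(n·0.41²) ≤ 0.181, i.e. n ≥ 63.05/(0.181·0.41²) = 2072.234.
The smallest integer n is 2073.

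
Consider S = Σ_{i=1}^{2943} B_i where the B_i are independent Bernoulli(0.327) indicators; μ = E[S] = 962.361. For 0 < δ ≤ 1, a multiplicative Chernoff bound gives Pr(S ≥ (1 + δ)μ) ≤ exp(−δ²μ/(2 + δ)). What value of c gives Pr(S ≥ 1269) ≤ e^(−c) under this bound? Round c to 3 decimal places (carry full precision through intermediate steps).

42.139

Write 1269 = (1 + δ)μ, so δ = 1269/962.361 − 1 = 0.318632…
Then the exponent is δ²μ/(2 + δ) = (1269 − μ)² / (μ·(2 + δ)) = 42.139070.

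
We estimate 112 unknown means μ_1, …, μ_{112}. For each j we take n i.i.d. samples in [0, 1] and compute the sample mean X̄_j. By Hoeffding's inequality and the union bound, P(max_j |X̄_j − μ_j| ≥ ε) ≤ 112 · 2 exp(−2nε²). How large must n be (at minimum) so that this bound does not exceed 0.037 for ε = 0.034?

3767

Need 2·112·exp(−2nε²) ≤ 0.037, i.e. exp(−2nε²) ≤ 0.037/224.
So 2nε² ≥ ln(224/0.037) = 8.708483.
Hence n ≥ 8.708483/(2·0.034²) = 3766.645.
The smallest integer n is 3767.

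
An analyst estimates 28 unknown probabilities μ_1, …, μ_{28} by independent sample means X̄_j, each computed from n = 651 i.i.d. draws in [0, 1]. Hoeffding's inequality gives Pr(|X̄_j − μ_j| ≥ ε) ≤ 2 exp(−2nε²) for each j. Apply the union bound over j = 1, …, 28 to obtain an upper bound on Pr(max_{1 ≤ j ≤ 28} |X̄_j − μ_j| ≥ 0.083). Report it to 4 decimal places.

Per-experiment Hoeffding bound: 2·exp(−2·651·0.083²) = 2·exp(−8.96948) = 0.00025447.
Union bound over 28 events: 28·0.00025447 = 0.00713.

0.0071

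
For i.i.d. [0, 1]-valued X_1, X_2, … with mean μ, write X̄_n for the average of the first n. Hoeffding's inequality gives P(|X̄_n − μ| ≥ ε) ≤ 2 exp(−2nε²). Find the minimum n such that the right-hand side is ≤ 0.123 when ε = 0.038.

Require 2·exp(−2nε²) ≤ 0.123, i.e. 2nε² ≥ ln(2/0.123) = 2.788718.
So n ≥ 2.788718 / (2·0.038²) = 965.623.
The smallest integer n is 966.

966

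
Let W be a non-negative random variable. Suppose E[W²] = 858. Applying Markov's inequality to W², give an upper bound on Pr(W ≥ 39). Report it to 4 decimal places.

0.5641

Since W ≥ 0, the event {W ≥ 39} is the same as {W² ≥ 1521}.
Markov's inequality applied to W² gives Pr(W² ≥ 1521) ≤ E[W²]/1521 = 858/1521 = 0.5641.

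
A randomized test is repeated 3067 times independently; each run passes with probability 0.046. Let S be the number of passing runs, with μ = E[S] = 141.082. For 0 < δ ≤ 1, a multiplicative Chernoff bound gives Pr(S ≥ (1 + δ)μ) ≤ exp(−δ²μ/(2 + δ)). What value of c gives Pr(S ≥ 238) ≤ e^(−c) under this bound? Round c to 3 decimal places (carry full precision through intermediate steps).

24.779

Write 238 = (1 + δ)μ, so δ = 238/141.082 − 1 = 0.6869622…
Then the exponent is δ²μ/(2 + δ) = (238 − μ)² / (μ·(2 + δ)) = 24.778541.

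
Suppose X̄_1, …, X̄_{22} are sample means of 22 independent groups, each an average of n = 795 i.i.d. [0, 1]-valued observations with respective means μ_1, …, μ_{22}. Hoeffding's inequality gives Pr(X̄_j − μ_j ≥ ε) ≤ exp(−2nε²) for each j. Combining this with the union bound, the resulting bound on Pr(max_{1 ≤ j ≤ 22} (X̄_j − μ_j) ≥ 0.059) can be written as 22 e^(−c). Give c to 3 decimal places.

5.535

Union bound over the 22 events: Pr(max_{1 ≤ j ≤ 22} (X̄_j − μ_j) ≥ 0.059) ≤ 22·exp(−2nε²) = 22 exp(−2·795·0.059²).
So c = 2·795·0.059² = 5.5348.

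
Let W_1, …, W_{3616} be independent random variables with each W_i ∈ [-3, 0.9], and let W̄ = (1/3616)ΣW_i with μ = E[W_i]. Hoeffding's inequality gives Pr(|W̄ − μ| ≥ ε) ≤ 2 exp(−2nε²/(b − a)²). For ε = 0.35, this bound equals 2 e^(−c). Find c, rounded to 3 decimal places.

c = 2nε²/(b − a)² = 2·3616·0.35² / 3.9² = 58.2459.

58.246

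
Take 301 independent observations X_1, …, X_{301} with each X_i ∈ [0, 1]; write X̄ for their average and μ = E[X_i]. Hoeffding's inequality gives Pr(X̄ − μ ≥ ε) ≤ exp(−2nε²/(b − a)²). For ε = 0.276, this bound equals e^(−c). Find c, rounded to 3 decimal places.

c = 2nε²/(b − a)² = 2·301·0.276² / 1² = 45.8580.

45.858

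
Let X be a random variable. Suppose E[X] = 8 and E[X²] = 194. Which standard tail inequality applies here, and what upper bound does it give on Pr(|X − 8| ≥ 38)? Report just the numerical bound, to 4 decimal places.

0.0900

The first two moments determine the variance, so Chebyshev's inequality is the sharpest standard bound available.
Var(X) = E[X²] − (E[X])² = 194 − 64 = 130.
Chebyshev's inequality: Pr(|X − μ| ≥ t) ≤ Var(X)/t² = 130/1444 = 0.0900.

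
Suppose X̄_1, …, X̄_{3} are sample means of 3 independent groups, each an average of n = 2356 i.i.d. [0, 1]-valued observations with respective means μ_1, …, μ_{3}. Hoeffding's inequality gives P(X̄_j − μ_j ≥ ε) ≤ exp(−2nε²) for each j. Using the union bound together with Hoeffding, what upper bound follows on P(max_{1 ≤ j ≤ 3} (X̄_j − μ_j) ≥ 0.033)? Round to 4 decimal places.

Per-experiment Hoeffding bound: exp(−2·2356·0.033²) = exp(−5.13137) = 0.0059085.
Union bound over 3 events: 3·0.0059085 = 0.01773.

0.0177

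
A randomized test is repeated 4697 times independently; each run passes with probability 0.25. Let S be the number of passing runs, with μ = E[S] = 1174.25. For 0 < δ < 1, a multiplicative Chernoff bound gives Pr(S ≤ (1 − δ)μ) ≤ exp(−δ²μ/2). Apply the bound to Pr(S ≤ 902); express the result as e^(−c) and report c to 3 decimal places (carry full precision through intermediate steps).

31.561

Write 902 = (1 − δ)μ, so δ = 1 − 902/1174.25 = 0.2318501…
Then the exponent is δ²μ/2 = (μ − 902)²/(2μ) = 31.560597.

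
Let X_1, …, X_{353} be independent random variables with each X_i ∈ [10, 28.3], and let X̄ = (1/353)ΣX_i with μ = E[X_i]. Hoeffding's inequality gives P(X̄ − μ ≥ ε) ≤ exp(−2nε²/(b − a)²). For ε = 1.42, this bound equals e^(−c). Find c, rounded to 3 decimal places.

4.251

c = 2nε²/(b − a)² = 2·353·1.42² / 18.3² = 4.2509.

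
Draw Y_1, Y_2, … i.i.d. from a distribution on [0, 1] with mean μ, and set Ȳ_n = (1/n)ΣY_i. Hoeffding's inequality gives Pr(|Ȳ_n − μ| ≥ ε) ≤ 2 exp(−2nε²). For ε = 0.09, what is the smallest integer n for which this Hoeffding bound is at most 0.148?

Require 2·exp(−2nε²) ≤ 0.148, i.e. 2nε² ≥ ln(2/0.148) = 2.603690.
So n ≥ 2.603690 / (2·0.09²) = 160.722.
The smallest integer n is 161.

161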